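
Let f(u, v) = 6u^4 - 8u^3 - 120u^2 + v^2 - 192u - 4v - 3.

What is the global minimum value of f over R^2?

-1671

f(u,v) separates as P(u) + Q(v) − 3, so its minimum is min P + min Q − 3.
P'(u) = 24(u - 4)(u + 1)(u + 2) vanishes at u ∈ {-2, -1, 4}; Q'(v) = 2v - 4 vanishes at v ∈ {2}.
Local minima of P (where P''>0): P(-2)=64, P(4)=-1664. Local minima of Q: Q(2)=-4.
So the global minimum of f is P(4) + Q(2) − 3 = -1664 − 4 − 3 = -1671, attained at (4, 2).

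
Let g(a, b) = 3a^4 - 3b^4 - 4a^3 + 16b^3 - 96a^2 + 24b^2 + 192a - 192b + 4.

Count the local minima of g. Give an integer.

2

g separates as a function of a plus a function of b, so ∇g=0 decouples.
∂g/∂a = 12(a - 4)(a - 1)(a + 4) = 0 at a ∈ {-4, 1, 4}; ∂g/∂b = -12(b - 4)(b - 2)(b + 2) = 0 at b ∈ {-2, 2, 4}.
The Hessian is diagonal: diag(g_aa, g_bb). Second derivatives: g_aa(-4)=480, g_aa(1)=-180, g_aa(4)=288; g_bb(-2)=-288, g_bb(2)=96, g_bb(4)=-144.
Local minima occur where both diagonal entries positive: (-4, 2), (4, 2). Count: 2.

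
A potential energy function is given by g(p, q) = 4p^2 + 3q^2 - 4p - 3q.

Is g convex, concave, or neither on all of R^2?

g is quadratic, so its Hessian is the constant matrix H = [[8, 0], [0, 6]].
det(H) = 48, tr(H) = 14.
det(H) > 0 and tr(H) > 0, so H is positive definite everywhere: convex.

convex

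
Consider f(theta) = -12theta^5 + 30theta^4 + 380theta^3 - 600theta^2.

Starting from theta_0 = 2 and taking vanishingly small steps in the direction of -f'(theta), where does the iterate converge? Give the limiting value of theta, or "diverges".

f'(theta) = -60theta(theta - 5)(theta - 1)(theta + 4), so f'(2) = 2160.
Gradient descent moves in the -f' direction, i.e. theta is decreasing.
The nearest critical point in that direction is theta = 1, where f'' = 1200 > 0 (a local minimum). The iterate converges there.

1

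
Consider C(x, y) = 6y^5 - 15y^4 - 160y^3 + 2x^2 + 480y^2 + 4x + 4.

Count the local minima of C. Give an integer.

2

C separates as a function of x plus a function of y, so ∇C=0 decouples.
∂C/∂x = 4(x + 1) = 0 at x ∈ {-1}; ∂C/∂y = 30y(y - 4)(y - 2)(y + 4) = 0 at y ∈ {-4, 0, 2, 4}.
The Hessian is diagonal: diag(C_xx, C_yy). Second derivatives: C_xx(-1)=4; C_yy(-4)=-5760, C_yy(0)=960, C_yy(2)=-720, C_yy(4)=1920.
Local minima occur where both diagonal entries positive: (-1, 0), (-1, 4). Count: 2.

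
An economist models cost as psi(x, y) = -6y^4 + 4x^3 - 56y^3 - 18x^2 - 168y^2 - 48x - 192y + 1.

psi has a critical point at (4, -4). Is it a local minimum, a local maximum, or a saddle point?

The mixed partial ∂²psi/∂x∂y is 0, so the Hessian at any point is diag(psi_xx, psi_yy) = diag(12(2x - 3), -24(3y^2 + 14y + 14)).
At (4, -4): H = diag(60, -144).
The eigenvalues have opposite signs, so H is indefinite: a saddle point.

saddle point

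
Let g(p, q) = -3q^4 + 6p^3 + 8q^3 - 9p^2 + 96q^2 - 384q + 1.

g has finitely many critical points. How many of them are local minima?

1

g separates as a function of p plus a function of q, so ∇g=0 decouples.
∂g/∂p = 18p(p - 1) = 0 at p ∈ {0, 1}; ∂g/∂q = -12(q - 4)(q - 2)(q + 4) = 0 at q ∈ {-4, 2, 4}.
The Hessian is diagonal: diag(g_pp, g_qq). Second derivatives: g_pp(0)=-18, g_pp(1)=18; g_qq(-4)=-576, g_qq(2)=144, g_qq(4)=-192.
Local minima occur where both diagonal entries positive: (1, 2). Count: 1.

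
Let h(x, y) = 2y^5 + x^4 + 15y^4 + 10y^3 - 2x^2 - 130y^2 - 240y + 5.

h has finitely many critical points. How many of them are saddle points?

6

h separates as a function of x plus a function of y, so ∇h=0 decouples.
∂h/∂x = 4x(x - 1)(x + 1) = 0 at x ∈ {-1, 0, 1}; ∂h/∂y = 10(y - 2)(y + 1)(y + 3)(y + 4) = 0 at y ∈ {-4, -3, -1, 2}.
The Hessian is diagonal: diag(h_xx, h_yy). Second derivatives: h_xx(-1)=8, h_xx(0)=-4, h_xx(1)=8; h_yy(-4)=-180, h_yy(-3)=100, h_yy(-1)=-180, h_yy(2)=900.
Saddle points occur where the two diagonal entries have opposite signs: (-1, -4), (-1, -1), (0, -3), (0, 2), (1, -4), (1, -1). Count: 6.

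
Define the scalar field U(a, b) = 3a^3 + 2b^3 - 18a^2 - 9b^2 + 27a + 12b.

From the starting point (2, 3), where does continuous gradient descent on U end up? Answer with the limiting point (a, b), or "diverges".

(3, 2)

U is separable, so gradient descent decouples: a follows -∂U/∂a, b follows -∂U/∂b.
∂U/∂a = 9(a - 3)(a - 1); at a=2 this is -9, so a increases.
∂U/∂b = 6(b - 2)(b - 1); at b=3 this is 12, so b decreases.
a converges to its nearest critical value 3 (a local min of the a-part); b converges to 2. The iterate converges to (3, 2).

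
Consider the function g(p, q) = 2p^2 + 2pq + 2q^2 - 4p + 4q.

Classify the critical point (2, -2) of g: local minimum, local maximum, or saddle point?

The Hessian of g is constant: H = [[4, 2], [2, 4]].
det(H) = 4·4 − 2² = 12.
det(H) > 0 and tr(H) = 8 > 0, so H is positive definite and the point is a local minimum.

local minimum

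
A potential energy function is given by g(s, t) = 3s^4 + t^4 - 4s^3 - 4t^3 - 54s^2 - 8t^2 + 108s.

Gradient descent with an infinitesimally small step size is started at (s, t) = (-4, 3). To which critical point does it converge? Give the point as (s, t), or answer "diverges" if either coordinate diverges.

(-3, 4)

g is separable, so gradient descent decouples: s follows -∂g/∂s, t follows -∂g/∂t.
∂g/∂s = 12(s - 3)(s - 1)(s + 3); at s=-4 this is -420, so s increases.
∂g/∂t = 4t(t - 4)(t + 1); at t=3 this is -48, so t increases.
s converges to its nearest critical value -3 (a local min of the s-part); t converges to 4. The iterate converges to (-3, 4).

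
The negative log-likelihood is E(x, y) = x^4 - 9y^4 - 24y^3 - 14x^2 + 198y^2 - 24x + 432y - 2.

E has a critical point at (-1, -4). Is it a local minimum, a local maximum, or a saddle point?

The mixed partial ∂²E/∂x∂y is 0, so the Hessian at any point is diag(E_xx, E_yy) = diag(4(3x^2 - 7), 36(-3y^2 - 4y + 11)).
At (-1, -4): H = diag(-16, -756).
Both eigenvalues are negative, so H is negative definite: a local maximum.

local maximum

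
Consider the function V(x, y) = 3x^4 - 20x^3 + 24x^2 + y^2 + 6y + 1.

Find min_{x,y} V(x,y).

V(x,y) separates as P(x) + Q(y) + 1, so its minimum is min P + min Q + 1.
P'(x) = 12x(x - 4)(x - 1) vanishes at x ∈ {0, 1, 4}; Q'(y) = 2y + 6 vanishes at y ∈ {-3}.
Local minima of P (where P''>0): P(0)=0, P(4)=-128. Local minima of Q: Q(-3)=-9.
So the global minimum of V is P(4) + Q(-3) + 1 = -128 − 9 + 1 = -136, attained at (4, -3).

-136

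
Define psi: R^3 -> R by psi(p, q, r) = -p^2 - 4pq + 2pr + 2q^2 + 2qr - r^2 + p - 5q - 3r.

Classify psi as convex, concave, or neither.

psi is quadratic, so its Hessian is the constant matrix H = [[-2, -4, 2], [-4, 4, 2], [2, 2, -2]].
Leading principal minors: -2, -24, 8.
Neither pattern holds ⇒ H is indefinite ⇒ neither convex nor concave.

neither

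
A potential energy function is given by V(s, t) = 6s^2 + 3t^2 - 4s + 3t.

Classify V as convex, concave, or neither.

convex

V is quadratic, so its Hessian is the constant matrix H = [[12, 0], [0, 6]].
det(H) = 72, tr(H) = 18.
det(H) > 0 and tr(H) > 0, so H is positive definite everywhere: convex.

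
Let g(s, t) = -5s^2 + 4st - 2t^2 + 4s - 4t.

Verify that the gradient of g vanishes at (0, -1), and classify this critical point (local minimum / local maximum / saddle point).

∇g = (-10s + 4t + 4, 4s - 4t - 4); substituting (0, -1) gives ∇g = (0, 0), so (0, -1) is indeed a critical point.
The Hessian of g is constant: H = [[-10, 4], [4, -4]].
det(H) = (-10)·(-4) − 4² = 24.
det(H) > 0 and tr(H) = -14 < 0, so H is negative definite and the point is a local maximum.

local maximum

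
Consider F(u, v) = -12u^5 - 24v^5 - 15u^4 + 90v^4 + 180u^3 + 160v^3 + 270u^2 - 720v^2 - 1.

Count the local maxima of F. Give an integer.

4

F separates as a function of u plus a function of v, so ∇F=0 decouples.
∂F/∂u = -60u(u - 3)(u + 1)(u + 3) = 0 at u ∈ {-3, -1, 0, 3}; ∂F/∂v = -120v(v - 3)(v - 2)(v + 2) = 0 at v ∈ {-2, 0, 2, 3}.
The Hessian is diagonal: diag(F_uu, F_vv). Second derivatives: F_uu(-3)=2160, F_uu(-1)=-480, F_uu(0)=540, F_uu(3)=-4320; F_vv(-2)=4800, F_vv(0)=-1440, F_vv(2)=960, F_vv(3)=-1800.
Local maxima occur where both diagonal entries negative: (-1, 0), (-1, 3), (3, 0), (3, 3). Count: 4.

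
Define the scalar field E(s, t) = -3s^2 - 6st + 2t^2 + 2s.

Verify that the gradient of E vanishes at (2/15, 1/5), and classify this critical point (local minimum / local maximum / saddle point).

saddle point

∇E = (-6s - 6t + 2, -6s + 4t); substituting (2/15, 1/5) gives ∇E = (0, 0), so (2/15, 1/5) is indeed a critical point.
The Hessian of E is constant: H = [[-6, -6], [-6, 4]].
det(H) = (-6)·4 − (-6)² = -60.
Since det(H) < 0, H is indefinite and the critical point is a saddle point.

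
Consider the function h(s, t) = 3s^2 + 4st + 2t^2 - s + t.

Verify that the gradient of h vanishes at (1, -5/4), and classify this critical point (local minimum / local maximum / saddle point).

∇h = (6s + 4t - 1, 4s + 4t + 1); substituting (1, -5/4) gives ∇h = (0, 0), so (1, -5/4) is indeed a critical point.
The Hessian of h is constant: H = [[6, 4], [4, 4]].
det(H) = 6·4 − 4² = 8.
det(H) > 0 and tr(H) = 10 > 0, so H is positive definite and the point is a local minimum.

local minimum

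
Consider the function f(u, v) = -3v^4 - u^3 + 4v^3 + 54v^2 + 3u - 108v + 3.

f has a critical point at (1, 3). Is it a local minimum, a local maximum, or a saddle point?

The mixed partial ∂²f/∂u∂v is 0, so the Hessian at any point is diag(f_uu, f_vv) = diag(-6u, 12(-3v^2 + 2v + 9)).
At (1, 3): H = diag(-6, -144).
Both eigenvalues are negative, so H is negative definite: a local maximum.

local maximum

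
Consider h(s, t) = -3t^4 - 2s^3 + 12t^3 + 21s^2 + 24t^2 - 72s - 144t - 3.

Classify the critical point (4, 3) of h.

local maximum

The mixed partial ∂²h/∂s∂t is 0, so the Hessian at any point is diag(h_ss, h_tt) = diag(6(-2s + 7), 12(-3t^2 + 6t + 4)).
At (4, 3): H = diag(-6, -60).
Both eigenvalues are negative, so H is negative definite: a local maximum.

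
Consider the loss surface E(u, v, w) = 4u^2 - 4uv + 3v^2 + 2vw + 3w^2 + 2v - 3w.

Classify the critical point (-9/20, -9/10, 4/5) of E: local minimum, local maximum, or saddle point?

local minimum

The Hessian is constant: H = [[8, -4, 0], [-4, 6, 2], [0, 2, 6]].
Leading principal minors: Δ₁ = 8, Δ₂ = 32, Δ₃ = 160.
All leading minors are positive, so H is positive definite: a local minimum.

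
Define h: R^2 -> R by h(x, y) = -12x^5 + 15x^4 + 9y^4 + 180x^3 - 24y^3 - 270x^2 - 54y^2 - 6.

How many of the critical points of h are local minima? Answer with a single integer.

4

h separates as a function of x plus a function of y, so ∇h=0 decouples.
∂h/∂x = -60x(x - 3)(x - 1)(x + 3) = 0 at x ∈ {-3, 0, 1, 3}; ∂h/∂y = 36y(y - 3)(y + 1) = 0 at y ∈ {-1, 0, 3}.
The Hessian is diagonal: diag(h_xx, h_yy). Second derivatives: h_xx(-3)=4320, h_xx(0)=-540, h_xx(1)=480, h_xx(3)=-2160; h_yy(-1)=144, h_yy(0)=-108, h_yy(3)=432.
Local minima occur where both diagonal entries positive: (-3, -1), (-3, 3), (1, -1), (1, 3). Count: 4.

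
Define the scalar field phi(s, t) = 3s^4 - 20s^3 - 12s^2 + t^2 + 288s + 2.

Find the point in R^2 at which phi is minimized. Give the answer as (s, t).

phi(s,t) separates as P(s) + Q(t) + 2, so its minimum is min P + min Q + 2.
P'(s) = 12(s - 4)(s - 3)(s + 2) vanishes at s ∈ {-2, 3, 4}; Q'(t) = 2t vanishes at t ∈ {0}.
Local minima of P (where P''>0): P(-2)=-416, P(4)=448. Local minima of Q: Q(0)=0.
So the global minimum of phi is P(-2) + Q(0) + 2 = -416 + 0 + 2 = -414, attained at (-2, 0).

(-2, 0)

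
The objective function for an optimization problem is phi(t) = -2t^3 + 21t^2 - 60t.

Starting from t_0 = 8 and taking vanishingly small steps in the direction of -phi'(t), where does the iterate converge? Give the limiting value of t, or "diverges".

phi'(t) = -6(t - 5)(t - 2), so phi'(8) = -108.
Gradient descent moves in the -phi' direction, i.e. t is increasing.
There is no critical point above t=8, and phi' keeps the same sign, so the iterate runs off to +∞.

diverges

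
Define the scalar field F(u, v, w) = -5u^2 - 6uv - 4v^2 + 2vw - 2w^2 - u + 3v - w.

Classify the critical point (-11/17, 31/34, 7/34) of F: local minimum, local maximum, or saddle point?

local maximum

The Hessian is constant: H = [[-10, -6, 0], [-6, -8, 2], [0, 2, -4]].
Leading principal minors: Δ₁ = -10, Δ₂ = 44, Δ₃ = -136.
The minors alternate sign starting negative (−, +, −), so H is negative definite: a local maximum.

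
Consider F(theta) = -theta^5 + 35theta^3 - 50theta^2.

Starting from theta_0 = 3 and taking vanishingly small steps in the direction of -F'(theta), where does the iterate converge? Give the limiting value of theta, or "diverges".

F'(theta) = -5theta(theta - 4)(theta - 1)(theta + 5), so F'(3) = 240.
Gradient descent moves in the -F' direction, i.e. theta is decreasing.
The nearest critical point in that direction is theta = 1, where F'' = 90 > 0 (a local minimum). The iterate converges there.

1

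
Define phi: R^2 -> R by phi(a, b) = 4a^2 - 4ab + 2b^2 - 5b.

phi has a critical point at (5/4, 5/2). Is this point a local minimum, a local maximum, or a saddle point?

local minimum

The Hessian of phi is constant: H = [[8, -4], [-4, 4]].
det(H) = 8·4 − (-4)² = 16.
det(H) > 0 and tr(H) = 12 > 0, so H is positive definite and the point is a local minimum.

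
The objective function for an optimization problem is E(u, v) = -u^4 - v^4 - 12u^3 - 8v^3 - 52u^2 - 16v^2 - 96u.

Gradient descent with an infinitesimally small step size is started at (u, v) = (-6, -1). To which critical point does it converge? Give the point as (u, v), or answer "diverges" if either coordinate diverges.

diverges

E is separable, so gradient descent decouples: u follows -∂E/∂u, v follows -∂E/∂v.
∂E/∂u = -4(u + 2)(u + 3)(u + 4); at u=-6 this is 96, so u decreases.
∂E/∂v = -4v(v + 2)(v + 4); at v=-1 this is 12, so v decreases.
The u-coordinate has no critical point in that direction and runs off to infinity.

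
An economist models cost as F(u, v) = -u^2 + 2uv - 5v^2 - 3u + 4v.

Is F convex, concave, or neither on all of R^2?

concave

F is quadratic, so its Hessian is the constant matrix H = [[-2, 2], [2, -10]].
det(H) = 16, tr(H) = -12.
det(H) > 0 and tr(H) < 0, so H is negative definite everywhere: concave.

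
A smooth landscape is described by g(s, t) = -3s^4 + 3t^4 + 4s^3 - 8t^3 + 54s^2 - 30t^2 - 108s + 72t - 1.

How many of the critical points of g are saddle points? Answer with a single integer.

g separates as a function of s plus a function of t, so ∇g=0 decouples.
∂g/∂s = -12(s - 3)(s - 1)(s + 3) = 0 at s ∈ {-3, 1, 3}; ∂g/∂t = 12(t - 3)(t - 1)(t + 2) = 0 at t ∈ {-2, 1, 3}.
The Hessian is diagonal: diag(g_ss, g_tt). Second derivatives: g_ss(-3)=-288, g_ss(1)=96, g_ss(3)=-144; g_tt(-2)=180, g_tt(1)=-72, g_tt(3)=120.
Saddle points occur where the two diagonal entries have opposite signs: (-3, -2), (-3, 3), (1, 1), (3, -2), (3, 3). Count: 5.

5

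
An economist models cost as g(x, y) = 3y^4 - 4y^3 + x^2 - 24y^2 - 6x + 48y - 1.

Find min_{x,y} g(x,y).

-122

g(x,y) separates as P(x) + Q(y) − 1, so its minimum is min P + min Q − 1.
P'(x) = 2x - 6 vanishes at x ∈ {3}; Q'(y) = 12(y - 2)(y - 1)(y + 2) vanishes at y ∈ {-2, 1, 2}.
Local minima of P (where P''>0): P(3)=-9. Local minima of Q: Q(-2)=-112, Q(2)=16.
So the global minimum of g is P(3) + Q(-2) − 1 = -9 − 112 − 1 = -122, attained at (3, -2).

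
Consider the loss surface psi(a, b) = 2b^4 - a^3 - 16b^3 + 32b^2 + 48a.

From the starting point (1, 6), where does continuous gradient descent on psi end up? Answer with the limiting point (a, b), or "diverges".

psi is separable, so gradient descent decouples: a follows -∂psi/∂a, b follows -∂psi/∂b.
∂psi/∂a = -3(a - 4)(a + 4); at a=1 this is 45, so a decreases.
∂psi/∂b = 8b(b - 4)(b - 2); at b=6 this is 384, so b decreases.
a converges to its nearest critical value -4 (a local min of the a-part); b converges to 4. The iterate converges to (-4, 4).

(-4, 4)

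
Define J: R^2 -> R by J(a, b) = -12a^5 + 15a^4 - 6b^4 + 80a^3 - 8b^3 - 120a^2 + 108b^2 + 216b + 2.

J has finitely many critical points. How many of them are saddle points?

J separates as a function of a plus a function of b, so ∇J=0 decouples.
∂J/∂a = -60a(a - 2)(a - 1)(a + 2) = 0 at a ∈ {-2, 0, 1, 2}; ∂J/∂b = -24(b - 3)(b + 1)(b + 3) = 0 at b ∈ {-3, -1, 3}.
The Hessian is diagonal: diag(J_aa, J_bb). Second derivatives: J_aa(-2)=1440, J_aa(0)=-240, J_aa(1)=180, J_aa(2)=-480; J_bb(-3)=-288, J_bb(-1)=192, J_bb(3)=-576.
Saddle points occur where the two diagonal entries have opposite signs: (-2, -3), (-2, 3), (0, -1), (1, -3), (1, 3), (2, -1). Count: 6.

6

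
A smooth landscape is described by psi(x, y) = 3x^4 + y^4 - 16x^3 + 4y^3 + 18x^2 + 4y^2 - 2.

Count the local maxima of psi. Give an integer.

psi separates as a function of x plus a function of y, so ∇psi=0 decouples.
∂psi/∂x = 12x(x - 3)(x - 1) = 0 at x ∈ {0, 1, 3}; ∂psi/∂y = 4y(y + 1)(y + 2) = 0 at y ∈ {-2, -1, 0}.
The Hessian is diagonal: diag(psi_xx, psi_yy). Second derivatives: psi_xx(0)=36, psi_xx(1)=-24, psi_xx(3)=72; psi_yy(-2)=8, psi_yy(-1)=-4, psi_yy(0)=8.
Local maxima occur where both diagonal entries negative: (1, -1). Count: 1.

1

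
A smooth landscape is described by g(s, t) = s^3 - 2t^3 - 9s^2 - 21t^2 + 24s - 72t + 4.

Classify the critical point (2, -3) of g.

local maximum

The mixed partial ∂²g/∂s∂t is 0, so the Hessian at any point is diag(g_ss, g_tt) = diag(6(s - 3), -6(2t + 7)).
At (2, -3): H = diag(-6, -6).
Both eigenvalues are negative, so H is negative definite: a local maximum.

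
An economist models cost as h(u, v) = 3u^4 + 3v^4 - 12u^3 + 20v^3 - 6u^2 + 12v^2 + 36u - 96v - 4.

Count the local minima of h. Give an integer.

h separates as a function of u plus a function of v, so ∇h=0 decouples.
∂h/∂u = 12(u - 3)(u - 1)(u + 1) = 0 at u ∈ {-1, 1, 3}; ∂h/∂v = 12(v - 1)(v + 2)(v + 4) = 0 at v ∈ {-4, -2, 1}.
The Hessian is diagonal: diag(h_uu, h_vv). Second derivatives: h_uu(-1)=96, h_uu(1)=-48, h_uu(3)=96; h_vv(-4)=120, h_vv(-2)=-72, h_vv(1)=180.
Local minima occur where both diagonal entries positive: (-1, -4), (-1, 1), (3, -4), (3, 1). Count: 4.

4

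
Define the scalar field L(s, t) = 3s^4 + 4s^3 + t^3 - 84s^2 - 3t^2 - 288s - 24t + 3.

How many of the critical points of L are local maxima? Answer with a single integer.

1

L separates as a function of s plus a function of t, so ∇L=0 decouples.
∂L/∂s = 12(s - 4)(s + 2)(s + 3) = 0 at s ∈ {-3, -2, 4}; ∂L/∂t = 3(t - 4)(t + 2) = 0 at t ∈ {-2, 4}.
The Hessian is diagonal: diag(L_ss, L_tt). Second derivatives: L_ss(-3)=84, L_ss(-2)=-72, L_ss(4)=504; L_tt(-2)=-18, L_tt(4)=18.
Local maxima occur where both diagonal entries negative: (-2, -2). Count: 1.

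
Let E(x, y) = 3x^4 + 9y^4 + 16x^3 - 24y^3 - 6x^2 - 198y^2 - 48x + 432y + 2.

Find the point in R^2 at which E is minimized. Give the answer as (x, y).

E(x,y) separates as P(x) + Q(y) + 2, so its minimum is min P + min Q + 2.
P'(x) = 12(x - 1)(x + 1)(x + 4) vanishes at x ∈ {-4, -1, 1}; Q'(y) = 36(y - 4)(y - 1)(y + 3) vanishes at y ∈ {-3, 1, 4}.
Local minima of P (where P''>0): P(-4)=-160, P(1)=-35. Local minima of Q: Q(-3)=-1701, Q(4)=-672.
So the global minimum of E is P(-4) + Q(-3) + 2 = -160 − 1701 + 2 = -1859, attained at (-4, -3).

(-4, -3)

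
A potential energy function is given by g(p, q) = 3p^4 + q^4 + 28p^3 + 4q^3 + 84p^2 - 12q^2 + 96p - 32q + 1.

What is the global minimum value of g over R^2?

g(p,q) separates as A(p) + B(q) + 1, so its minimum is min A + min B + 1.
A'(p) = 12(p + 1)(p + 2)(p + 4) vanishes at p ∈ {-4, -2, -1}; B'(q) = 4(q - 2)(q + 1)(q + 4) vanishes at q ∈ {-4, -1, 2}.
Local minima of A (where A''>0): A(-4)=-64, A(-1)=-37. Local minima of B: B(-4)=-64, B(2)=-64.
So the global minimum of g is A(-4) + B(-4) + 1 = -64 − 64 + 1 = -127, attained at (-4, -4).

-127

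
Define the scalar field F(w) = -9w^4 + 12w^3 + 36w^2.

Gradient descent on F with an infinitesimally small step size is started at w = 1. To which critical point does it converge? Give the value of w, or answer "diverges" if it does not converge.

0

F'(w) = -36w(w - 2)(w + 1), so F'(1) = 72.
Gradient descent moves in the -F' direction, i.e. w is decreasing.
The nearest critical point in that direction is w = 0, where F'' = 72 > 0 (a local minimum). The iterate converges there.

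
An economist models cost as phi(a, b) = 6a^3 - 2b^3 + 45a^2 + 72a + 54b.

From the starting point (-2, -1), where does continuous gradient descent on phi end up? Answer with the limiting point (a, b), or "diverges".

(-1, -3)

phi is separable, so gradient descent decouples: a follows -∂phi/∂a, b follows -∂phi/∂b.
∂phi/∂a = 18(a + 1)(a + 4); at a=-2 this is -36, so a increases.
∂phi/∂b = -6(b - 3)(b + 3); at b=-1 this is 48, so b decreases.
a converges to its nearest critical value -1 (a local min of the a-part); b converges to -3. The iterate converges to (-1, -3).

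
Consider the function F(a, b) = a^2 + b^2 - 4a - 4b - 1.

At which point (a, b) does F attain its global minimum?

(2, 2)

F(a,b) separates as P(a) + Q(b) − 1, so its minimum is min P + min Q − 1.
P'(a) = 2a - 4 vanishes at a ∈ {2}; Q'(b) = 2b - 4 vanishes at b ∈ {2}.
Local minima of P (where P''>0): P(2)=-4. Local minima of Q: Q(2)=-4.
So the global minimum of F is P(2) + Q(2) − 1 = -4 − 4 − 1 = -9, attained at (2, 2).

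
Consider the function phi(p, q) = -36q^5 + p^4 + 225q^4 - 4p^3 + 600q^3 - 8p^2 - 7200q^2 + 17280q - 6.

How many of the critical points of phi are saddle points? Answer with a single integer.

phi separates as a function of p plus a function of q, so ∇phi=0 decouples.
∂phi/∂p = 4p(p - 4)(p + 1) = 0 at p ∈ {-1, 0, 4}; ∂phi/∂q = -180(q - 4)(q - 3)(q - 2)(q + 4) = 0 at q ∈ {-4, 2, 3, 4}.
The Hessian is diagonal: diag(phi_pp, phi_qq). Second derivatives: phi_pp(-1)=20, phi_pp(0)=-16, phi_pp(4)=80; phi_qq(-4)=60480, phi_qq(2)=-2160, phi_qq(3)=1260, phi_qq(4)=-2880.
Saddle points occur where the two diagonal entries have opposite signs: (-1, 2), (-1, 4), (0, -4), (0, 3), (4, 2), (4, 4). Count: 6.

6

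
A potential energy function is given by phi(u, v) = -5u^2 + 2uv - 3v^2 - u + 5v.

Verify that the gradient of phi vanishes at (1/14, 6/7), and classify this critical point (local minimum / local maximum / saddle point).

local maximum

∇phi = (-10u + 2v - 1, 2u - 6v + 5); substituting (1/14, 6/7) gives ∇phi = (0, 0), so (1/14, 6/7) is indeed a critical point.
The Hessian of phi is constant: H = [[-10, 2], [2, -6]].
det(H) = (-10)·(-6) − 2² = 56.
det(H) > 0 and tr(H) = -16 < 0, so H is negative definite and the point is a local maximum.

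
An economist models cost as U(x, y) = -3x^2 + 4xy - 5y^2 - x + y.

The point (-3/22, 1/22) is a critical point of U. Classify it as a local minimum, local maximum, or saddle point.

The Hessian of U is constant: H = [[-6, 4], [4, -10]].
det(H) = (-6)·(-10) − 4² = 44.
det(H) > 0 and tr(H) = -16 < 0, so H is negative definite and the point is a local maximum.

local maximum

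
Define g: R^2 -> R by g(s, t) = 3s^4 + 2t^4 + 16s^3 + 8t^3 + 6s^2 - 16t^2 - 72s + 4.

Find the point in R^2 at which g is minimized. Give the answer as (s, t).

(1, -4)

g(s,t) separates as P(s) + Q(t) + 4, so its minimum is min P + min Q + 4.
P'(s) = 12(s - 1)(s + 2)(s + 3) vanishes at s ∈ {-3, -2, 1}; Q'(t) = 8t(t - 1)(t + 4) vanishes at t ∈ {-4, 0, 1}.
Local minima of P (where P''>0): P(-3)=81, P(1)=-47. Local minima of Q: Q(-4)=-256, Q(1)=-6.
So the global minimum of g is P(1) + Q(-4) + 4 = -47 − 256 + 4 = -299, attained at (1, -4).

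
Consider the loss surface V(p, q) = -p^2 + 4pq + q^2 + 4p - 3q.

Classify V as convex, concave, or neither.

neither

V is quadratic, so its Hessian is the constant matrix H = [[-2, 4], [4, 2]].
det(H) = -20, tr(H) = 0.
det(H) < 0, so H is indefinite: neither convex nor concave.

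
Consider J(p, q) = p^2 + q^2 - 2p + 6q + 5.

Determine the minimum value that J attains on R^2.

-5

J(p,q) separates as A(p) + B(q) + 5, so its minimum is min A + min B + 5.
A'(p) = 2p - 2 vanishes at p ∈ {1}; B'(q) = 2q + 6 vanishes at q ∈ {-3}.
Local minima of A (where A''>0): A(1)=-1. Local minima of B: B(-3)=-9.
So the global minimum of J is A(1) + B(-3) + 5 = -1 − 9 + 5 = -5, attained at (1, -3).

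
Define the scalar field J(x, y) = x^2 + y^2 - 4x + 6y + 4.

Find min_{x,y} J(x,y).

J(x,y) separates as P(x) + Q(y) + 4, so its minimum is min P + min Q + 4.
P'(x) = 2x - 4 vanishes at x ∈ {2}; Q'(y) = 2y + 6 vanishes at y ∈ {-3}.
Local minima of P (where P''>0): P(2)=-4. Local minima of Q: Q(-3)=-9.
So the global minimum of J is P(2) + Q(-3) + 4 = -4 − 9 + 4 = -9, attained at (2, -3).

-9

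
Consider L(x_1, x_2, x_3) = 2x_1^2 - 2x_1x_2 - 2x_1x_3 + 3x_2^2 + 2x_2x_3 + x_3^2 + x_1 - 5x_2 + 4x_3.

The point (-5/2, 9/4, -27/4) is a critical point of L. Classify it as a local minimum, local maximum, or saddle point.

local minimum

The Hessian is constant: H = [[4, -2, -2], [-2, 6, 2], [-2, 2, 2]].
Leading principal minors: Δ₁ = 4, Δ₂ = 20, Δ₃ = 16.
All leading minors are positive, so H is positive definite: a local minimum.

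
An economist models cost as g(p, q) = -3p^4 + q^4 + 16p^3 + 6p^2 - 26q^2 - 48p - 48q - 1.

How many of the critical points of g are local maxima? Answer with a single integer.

g separates as a function of p plus a function of q, so ∇g=0 decouples.
∂g/∂p = -12(p - 4)(p - 1)(p + 1) = 0 at p ∈ {-1, 1, 4}; ∂g/∂q = 4(q - 4)(q + 1)(q + 3) = 0 at q ∈ {-3, -1, 4}.
The Hessian is diagonal: diag(g_pp, g_qq). Second derivatives: g_pp(-1)=-120, g_pp(1)=72, g_pp(4)=-180; g_qq(-3)=56, g_qq(-1)=-40, g_qq(4)=140.
Local maxima occur where both diagonal entries negative: (-1, -1), (4, -1). Count: 2.

2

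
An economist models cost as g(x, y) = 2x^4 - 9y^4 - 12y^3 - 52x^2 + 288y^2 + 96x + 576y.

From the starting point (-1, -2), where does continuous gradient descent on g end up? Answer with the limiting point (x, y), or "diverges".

(-4, -1)

g is separable, so gradient descent decouples: x follows -∂g/∂x, y follows -∂g/∂y.
∂g/∂x = 8(x - 3)(x - 1)(x + 4); at x=-1 this is 192, so x decreases.
∂g/∂y = -36(y - 4)(y + 1)(y + 4); at y=-2 this is -432, so y increases.
x converges to its nearest critical value -4 (a local min of the x-part); y converges to -1. The iterate converges to (-4, -1).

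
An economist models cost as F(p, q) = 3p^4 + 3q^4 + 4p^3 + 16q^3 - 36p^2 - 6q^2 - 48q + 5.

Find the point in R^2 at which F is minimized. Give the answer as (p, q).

F(p,q) separates as A(p) + B(q) + 5, so its minimum is min A + min B + 5.
A'(p) = 12p(p - 2)(p + 3) vanishes at p ∈ {-3, 0, 2}; B'(q) = 12(q - 1)(q + 1)(q + 4) vanishes at q ∈ {-4, -1, 1}.
Local minima of A (where A''>0): A(-3)=-189, A(2)=-64. Local minima of B: B(-4)=-160, B(1)=-35.
So the global minimum of F is A(-3) + B(-4) + 5 = -189 − 160 + 5 = -344, attained at (-3, -4).

(-3, -4)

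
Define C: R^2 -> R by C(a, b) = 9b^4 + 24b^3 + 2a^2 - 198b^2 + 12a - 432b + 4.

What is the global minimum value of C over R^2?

C(a,b) separates as P(a) + Q(b) + 4, so its minimum is min P + min Q + 4.
P'(a) = 4a + 12 vanishes at a ∈ {-3}; Q'(b) = 36(b - 3)(b + 1)(b + 4) vanishes at b ∈ {-4, -1, 3}.
Local minima of P (where P''>0): P(-3)=-18. Local minima of Q: Q(-4)=-672, Q(3)=-1701.
So the global minimum of C is P(-3) + Q(3) + 4 = -18 − 1701 + 4 = -1715, attained at (-3, 3).

-1715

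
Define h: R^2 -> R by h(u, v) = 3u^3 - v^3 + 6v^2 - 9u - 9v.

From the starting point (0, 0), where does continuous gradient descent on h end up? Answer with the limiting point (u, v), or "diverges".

h is separable, so gradient descent decouples: u follows -∂h/∂u, v follows -∂h/∂v.
∂h/∂u = 9(u - 1)(u + 1); at u=0 this is -9, so u increases.
∂h/∂v = -3(v - 3)(v - 1); at v=0 this is -9, so v increases.
u converges to its nearest critical value 1 (a local min of the u-part); v converges to 1. The iterate converges to (1, 1).

(1, 1)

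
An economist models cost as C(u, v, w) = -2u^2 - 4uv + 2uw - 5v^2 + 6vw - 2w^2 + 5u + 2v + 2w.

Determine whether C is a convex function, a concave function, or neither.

C is quadratic, so its Hessian is the constant matrix H = [[-4, -4, 2], [-4, -10, 6], [2, 6, -4]].
Leading principal minors: -4, 24, -8.
Signs alternate −, +, − ⇒ H ≺ 0 ⇒ concave.

concave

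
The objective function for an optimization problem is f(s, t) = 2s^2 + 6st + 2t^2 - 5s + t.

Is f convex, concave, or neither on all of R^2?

f is quadratic, so its Hessian is the constant matrix H = [[4, 6], [6, 4]].
det(H) = -20, tr(H) = 8.
det(H) < 0, so H is indefinite: neither convex nor concave.

neither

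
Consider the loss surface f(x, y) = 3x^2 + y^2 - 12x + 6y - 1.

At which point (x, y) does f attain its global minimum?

f(x,y) separates as P(x) + Q(y) − 1, so its minimum is min P + min Q − 1.
P'(x) = 6x - 12 vanishes at x ∈ {2}; Q'(y) = 2y + 6 vanishes at y ∈ {-3}.
Local minima of P (where P''>0): P(2)=-12. Local minima of Q: Q(-3)=-9.
So the global minimum of f is P(2) + Q(-3) − 1 = -12 − 9 − 1 = -22, attained at (2, -3).

(2, -3)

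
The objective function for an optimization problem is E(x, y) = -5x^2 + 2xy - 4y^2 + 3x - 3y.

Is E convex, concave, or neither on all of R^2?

E is quadratic, so its Hessian is the constant matrix H = [[-10, 2], [2, -8]].
det(H) = 76, tr(H) = -18.
det(H) > 0 and tr(H) < 0, so H is negative definite everywhere: concave.

concave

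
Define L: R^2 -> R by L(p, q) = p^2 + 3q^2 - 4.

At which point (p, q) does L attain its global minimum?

L(p,q) separates as A(p) + B(q) − 4, so its minimum is min A + min B − 4.
A'(p) = 2p vanishes at p ∈ {0}; B'(q) = 6q vanishes at q ∈ {0}.
Local minima of A (where A''>0): A(0)=0. Local minima of B: B(0)=0.
So the global minimum of L is A(0) + B(0) − 4 = 0 + 0 − 4 = -4, attained at (0, 0).

(0, 0)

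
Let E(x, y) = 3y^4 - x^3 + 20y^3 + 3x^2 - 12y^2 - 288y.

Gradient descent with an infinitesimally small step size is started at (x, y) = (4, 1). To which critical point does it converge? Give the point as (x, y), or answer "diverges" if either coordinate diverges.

diverges

E is separable, so gradient descent decouples: x follows -∂E/∂x, y follows -∂E/∂y.
∂E/∂x = -3x(x - 2); at x=4 this is -24, so x increases.
∂E/∂y = 12(y - 2)(y + 3)(y + 4); at y=1 this is -240, so y increases.
The x-coordinate has no critical point in that direction and runs off to infinity.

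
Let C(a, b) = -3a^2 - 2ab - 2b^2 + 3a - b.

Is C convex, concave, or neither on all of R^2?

concave

C is quadratic, so its Hessian is the constant matrix H = [[-6, -2], [-2, -4]].
det(H) = 20, tr(H) = -10.
det(H) > 0 and tr(H) < 0, so H is negative definite everywhere: concave.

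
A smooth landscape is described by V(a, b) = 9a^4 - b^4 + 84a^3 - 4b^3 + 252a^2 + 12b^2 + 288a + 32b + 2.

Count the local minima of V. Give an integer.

2

V separates as a function of a plus a function of b, so ∇V=0 decouples.
∂V/∂a = 36(a + 1)(a + 2)(a + 4) = 0 at a ∈ {-4, -2, -1}; ∂V/∂b = -4(b - 2)(b + 1)(b + 4) = 0 at b ∈ {-4, -1, 2}.
The Hessian is diagonal: diag(V_aa, V_bb). Second derivatives: V_aa(-4)=216, V_aa(-2)=-72, V_aa(-1)=108; V_bb(-4)=-72, V_bb(-1)=36, V_bb(2)=-72.
Local minima occur where both diagonal entries positive: (-4, -1), (-1, -1). Count: 2.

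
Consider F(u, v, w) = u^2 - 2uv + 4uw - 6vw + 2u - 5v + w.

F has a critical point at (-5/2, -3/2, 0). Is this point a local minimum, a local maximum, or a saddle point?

saddle point

The Hessian is constant: H = [[2, -2, 4], [-2, 0, -6], [4, -6, 0]].
Leading principal minors: Δ₁ = 2, Δ₂ = -4, Δ₃ = 24.
The minors fit neither the all-positive nor the alternating-sign pattern, so H is indefinite: a saddle point.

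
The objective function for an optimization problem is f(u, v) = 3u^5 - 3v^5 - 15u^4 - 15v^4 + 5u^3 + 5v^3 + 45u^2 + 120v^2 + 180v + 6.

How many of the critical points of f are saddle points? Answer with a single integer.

8

f separates as a function of u plus a function of v, so ∇f=0 decouples.
∂f/∂u = 15u(u - 3)(u - 2)(u + 1) = 0 at u ∈ {-1, 0, 2, 3}; ∂f/∂v = -15(v - 2)(v + 1)(v + 2)(v + 3) = 0 at v ∈ {-3, -2, -1, 2}.
The Hessian is diagonal: diag(f_uu, f_vv). Second derivatives: f_uu(-1)=-180, f_uu(0)=90, f_uu(2)=-90, f_uu(3)=180; f_vv(-3)=150, f_vv(-2)=-60, f_vv(-1)=90, f_vv(2)=-900.
Saddle points occur where the two diagonal entries have opposite signs: (-1, -3), (-1, -1), (0, -2), (0, 2), (2, -3), (2, -1), (3, -2), (3, 2). Count: 8.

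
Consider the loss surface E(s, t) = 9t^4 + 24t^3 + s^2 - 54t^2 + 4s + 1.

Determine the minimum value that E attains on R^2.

E(s,t) separates as P(s) + Q(t) + 1, so its minimum is min P + min Q + 1.
P'(s) = 2s + 4 vanishes at s ∈ {-2}; Q'(t) = 36t(t - 1)(t + 3) vanishes at t ∈ {-3, 0, 1}.
Local minima of P (where P''>0): P(-2)=-4. Local minima of Q: Q(-3)=-405, Q(1)=-21.
So the global minimum of E is P(-2) + Q(-3) + 1 = -4 − 405 + 1 = -408, attained at (-2, -3).

-408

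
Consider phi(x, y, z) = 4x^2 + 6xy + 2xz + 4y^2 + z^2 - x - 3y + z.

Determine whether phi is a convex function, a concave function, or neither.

phi is quadratic, so its Hessian is the constant matrix H = [[8, 6, 2], [6, 8, 0], [2, 0, 2]].
Leading principal minors: 8, 28, 24.
All positive ⇒ H ≻ 0 ⇒ convex.

convex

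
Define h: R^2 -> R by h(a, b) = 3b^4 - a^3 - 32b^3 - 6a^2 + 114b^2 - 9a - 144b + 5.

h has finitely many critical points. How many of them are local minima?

h separates as a function of a plus a function of b, so ∇h=0 decouples.
∂h/∂a = -3(a + 1)(a + 3) = 0 at a ∈ {-3, -1}; ∂h/∂b = 12(b - 4)(b - 3)(b - 1) = 0 at b ∈ {1, 3, 4}.
The Hessian is diagonal: diag(h_aa, h_bb). Second derivatives: h_aa(-3)=6, h_aa(-1)=-6; h_bb(1)=72, h_bb(3)=-24, h_bb(4)=36.
Local minima occur where both diagonal entries positive: (-3, 1), (-3, 4). Count: 2.

2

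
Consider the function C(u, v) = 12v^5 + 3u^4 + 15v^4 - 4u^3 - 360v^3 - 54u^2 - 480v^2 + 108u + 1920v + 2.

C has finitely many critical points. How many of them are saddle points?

6

C separates as a function of u plus a function of v, so ∇C=0 decouples.
∂C/∂u = 12(u - 3)(u - 1)(u + 3) = 0 at u ∈ {-3, 1, 3}; ∂C/∂v = 60(v - 4)(v - 1)(v + 2)(v + 4) = 0 at v ∈ {-4, -2, 1, 4}.
The Hessian is diagonal: diag(C_uu, C_vv). Second derivatives: C_uu(-3)=288, C_uu(1)=-96, C_uu(3)=144; C_vv(-4)=-4800, C_vv(-2)=2160, C_vv(1)=-2700, C_vv(4)=8640.
Saddle points occur where the two diagonal entries have opposite signs: (-3, -4), (-3, 1), (1, -2), (1, 4), (3, -4), (3, 1). Count: 6.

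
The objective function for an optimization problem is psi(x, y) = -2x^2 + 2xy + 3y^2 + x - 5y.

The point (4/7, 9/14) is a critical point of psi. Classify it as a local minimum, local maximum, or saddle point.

saddle point

The Hessian of psi is constant: H = [[-4, 2], [2, 6]].
det(H) = (-4)·6 − 2² = -28.
Since det(H) < 0, H is indefinite and the critical point is a saddle point.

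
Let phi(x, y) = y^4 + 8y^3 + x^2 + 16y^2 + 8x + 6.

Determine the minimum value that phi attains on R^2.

phi(x,y) separates as P(x) + Q(y) + 6, so its minimum is min P + min Q + 6.
P'(x) = 2x + 8 vanishes at x ∈ {-4}; Q'(y) = 4y(y + 2)(y + 4) vanishes at y ∈ {-4, -2, 0}.
Local minima of P (where P''>0): P(-4)=-16. Local minima of Q: Q(-4)=0, Q(0)=0.
So the global minimum of phi is P(-4) + Q(-4) + 6 = -16 + 0 + 6 = -10, attained at (-4, -4).

-10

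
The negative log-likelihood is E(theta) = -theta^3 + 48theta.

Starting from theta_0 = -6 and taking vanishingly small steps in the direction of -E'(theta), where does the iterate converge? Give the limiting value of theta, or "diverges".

-4

E'(theta) = -3(theta - 4)(theta + 4), so E'(-6) = -60.
Gradient descent moves in the -E' direction, i.e. theta is increasing.
The nearest critical point in that direction is theta = -4, where E'' = 24 > 0 (a local minimum). The iterate converges there.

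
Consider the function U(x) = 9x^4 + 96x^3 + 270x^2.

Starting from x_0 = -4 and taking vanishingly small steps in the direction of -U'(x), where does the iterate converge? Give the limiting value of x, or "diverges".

-5

U'(x) = 36x(x + 3)(x + 5), so U'(-4) = 144.
Gradient descent moves in the -U' direction, i.e. x is decreasing.
The nearest critical point in that direction is x = -5, where U'' = 360 > 0 (a local minimum). The iterate converges there.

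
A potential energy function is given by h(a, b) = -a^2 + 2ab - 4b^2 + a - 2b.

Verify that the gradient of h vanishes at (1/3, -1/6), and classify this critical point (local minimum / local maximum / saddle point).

∇h = (-2a + 2b + 1, 2a - 8b - 2); substituting (1/3, -1/6) gives ∇h = (0, 0), so (1/3, -1/6) is indeed a critical point.
The Hessian of h is constant: H = [[-2, 2], [2, -8]].
det(H) = (-2)·(-8) − 2² = 12.
det(H) > 0 and tr(H) = -10 < 0, so H is negative definite and the point is a local maximum.

local maximum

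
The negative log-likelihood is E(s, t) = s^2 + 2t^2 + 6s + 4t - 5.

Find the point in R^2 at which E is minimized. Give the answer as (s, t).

E(s,t) separates as P(s) + Q(t) − 5, so its minimum is min P + min Q − 5.
P'(s) = 2s + 6 vanishes at s ∈ {-3}; Q'(t) = 4(t + 1) vanishes at t ∈ {-1}.
Local minima of P (where P''>0): P(-3)=-9. Local minima of Q: Q(-1)=-2.
So the global minimum of E is P(-3) + Q(-1) − 5 = -9 − 2 − 5 = -16, attained at (-3, -1).

(-3, -1)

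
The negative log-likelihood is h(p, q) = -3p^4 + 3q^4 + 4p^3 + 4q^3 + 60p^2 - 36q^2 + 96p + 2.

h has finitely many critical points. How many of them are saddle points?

5

h separates as a function of p plus a function of q, so ∇h=0 decouples.
∂h/∂p = -12(p - 4)(p + 1)(p + 2) = 0 at p ∈ {-2, -1, 4}; ∂h/∂q = 12q(q - 2)(q + 3) = 0 at q ∈ {-3, 0, 2}.
The Hessian is diagonal: diag(h_pp, h_qq). Second derivatives: h_pp(-2)=-72, h_pp(-1)=60, h_pp(4)=-360; h_qq(-3)=180, h_qq(0)=-72, h_qq(2)=120.
Saddle points occur where the two diagonal entries have opposite signs: (-2, -3), (-2, 2), (-1, 0), (4, -3), (4, 2). Count: 5.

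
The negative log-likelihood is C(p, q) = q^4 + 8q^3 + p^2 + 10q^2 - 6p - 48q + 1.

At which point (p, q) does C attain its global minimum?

C(p,q) separates as A(p) + B(q) + 1, so its minimum is min A + min B + 1.
A'(p) = 2p - 6 vanishes at p ∈ {3}; B'(q) = 4(q - 1)(q + 3)(q + 4) vanishes at q ∈ {-4, -3, 1}.
Local minima of A (where A''>0): A(3)=-9. Local minima of B: B(-4)=96, B(1)=-29.
So the global minimum of C is A(3) + B(1) + 1 = -9 − 29 + 1 = -37, attained at (3, 1).

(3, 1)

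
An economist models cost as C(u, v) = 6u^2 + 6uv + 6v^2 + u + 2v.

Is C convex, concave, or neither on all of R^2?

C is quadratic, so its Hessian is the constant matrix H = [[12, 6], [6, 12]].
det(H) = 108, tr(H) = 24.
det(H) > 0 and tr(H) > 0, so H is positive definite everywhere: convex.

convex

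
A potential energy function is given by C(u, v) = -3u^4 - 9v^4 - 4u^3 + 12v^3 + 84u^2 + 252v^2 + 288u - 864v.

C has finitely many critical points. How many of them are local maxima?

C separates as a function of u plus a function of v, so ∇C=0 decouples.
∂C/∂u = -12(u - 4)(u + 2)(u + 3) = 0 at u ∈ {-3, -2, 4}; ∂C/∂v = -36(v - 3)(v - 2)(v + 4) = 0 at v ∈ {-4, 2, 3}.
The Hessian is diagonal: diag(C_uu, C_vv). Second derivatives: C_uu(-3)=-84, C_uu(-2)=72, C_uu(4)=-504; C_vv(-4)=-1512, C_vv(2)=216, C_vv(3)=-252.
Local maxima occur where both diagonal entries negative: (-3, -4), (-3, 3), (4, -4), (4, 3). Count: 4.

4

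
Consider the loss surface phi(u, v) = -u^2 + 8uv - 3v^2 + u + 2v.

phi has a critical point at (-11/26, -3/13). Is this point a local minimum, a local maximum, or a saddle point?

The Hessian of phi is constant: H = [[-2, 8], [8, -6]].
det(H) = (-2)·(-6) − 8² = -52.
Since det(H) < 0, H is indefinite and the critical point is a saddle point.

saddle point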